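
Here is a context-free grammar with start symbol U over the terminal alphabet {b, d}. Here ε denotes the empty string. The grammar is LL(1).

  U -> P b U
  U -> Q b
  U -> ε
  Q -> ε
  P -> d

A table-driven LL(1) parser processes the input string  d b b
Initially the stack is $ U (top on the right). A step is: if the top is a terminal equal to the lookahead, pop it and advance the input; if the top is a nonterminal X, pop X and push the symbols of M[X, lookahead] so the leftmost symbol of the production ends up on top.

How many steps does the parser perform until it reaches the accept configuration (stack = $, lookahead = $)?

7

step 1: stack=$ U  input=d b b $  — expand U -> P b U
step 2: stack=$ U b P  input=d b b $  — expand P -> d
step 3: stack=$ U b d  input=d b b $  — match d
step 4: stack=$ U b  input=b b $  — match b
step 5: stack=$ U  input=b $  — expand U -> Q b
step 6: stack=$ b Q  input=b $  — expand Q -> ε
step 7: stack=$ b  input=b $  — match b
Accept reached after 7 steps.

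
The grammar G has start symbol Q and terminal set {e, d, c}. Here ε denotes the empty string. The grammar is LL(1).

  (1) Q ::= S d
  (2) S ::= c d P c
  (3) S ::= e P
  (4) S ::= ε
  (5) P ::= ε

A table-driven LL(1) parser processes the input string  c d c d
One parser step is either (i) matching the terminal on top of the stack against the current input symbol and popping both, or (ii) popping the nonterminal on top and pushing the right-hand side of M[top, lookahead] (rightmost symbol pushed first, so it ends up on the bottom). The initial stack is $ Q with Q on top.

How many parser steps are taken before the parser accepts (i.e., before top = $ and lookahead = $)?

7

     Stack        Input      Action
  1  $ Q          c d c d $  expand Q ::= S d
  2  $ d S        c d c d $  expand S ::= c d P c
  3  $ d c P d c  c d c d $  match c
  4  $ d c P d    d c d $    match d
  5  $ d c P      c d $      expand P ::= ε
  6  $ d c        c d $      match c
  7  $ d          d $        match d
Accept reached after 7 steps.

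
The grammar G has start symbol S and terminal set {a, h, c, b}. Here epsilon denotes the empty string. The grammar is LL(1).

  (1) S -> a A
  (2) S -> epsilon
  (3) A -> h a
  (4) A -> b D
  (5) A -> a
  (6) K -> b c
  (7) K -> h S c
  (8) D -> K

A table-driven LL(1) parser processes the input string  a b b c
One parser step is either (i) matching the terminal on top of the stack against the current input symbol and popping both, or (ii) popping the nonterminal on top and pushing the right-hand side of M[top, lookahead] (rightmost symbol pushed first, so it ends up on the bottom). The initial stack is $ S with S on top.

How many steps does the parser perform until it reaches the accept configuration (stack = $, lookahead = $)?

8

step 1: stack=$ S  input=a b b c $  — expand S -> a A
step 2: stack=$ A a  input=a b b c $  — match a
step 3: stack=$ A  input=b b c $  — expand A -> b D
step 4: stack=$ D b  input=b b c $  — match b
step 5: stack=$ D  input=b c $  — expand D -> K
step 6: stack=$ K  input=b c $  — expand K -> b c
step 7: stack=$ c b  input=b c $  — match b
step 8: stack=$ c  input=c $  — match c
Accept reached after 8 steps.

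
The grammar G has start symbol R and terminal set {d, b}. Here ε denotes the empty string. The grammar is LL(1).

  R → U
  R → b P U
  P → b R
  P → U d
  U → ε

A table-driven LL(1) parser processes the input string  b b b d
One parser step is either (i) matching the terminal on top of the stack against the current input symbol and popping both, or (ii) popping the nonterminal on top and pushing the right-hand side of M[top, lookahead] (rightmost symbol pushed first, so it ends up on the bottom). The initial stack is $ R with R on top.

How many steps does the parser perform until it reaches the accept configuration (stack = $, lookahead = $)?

11

step 1: stack=$ R  input=b b b d $  — expand R → b P U
step 2: stack=$ U P b  input=b b b d $  — match b
step 3: stack=$ U P  input=b b d $  — expand P → b R
step 4: stack=$ U R b  input=b b d $  — match b
step 5: stack=$ U R  input=b d $  — expand R → b P U
step 6: stack=$ U U P b  input=b d $  — match b
step 7: stack=$ U U P  input=d $  — expand P → U d
step 8: stack=$ U U d U  input=d $  — expand U → ε
step 9: stack=$ U U d  input=d $  — match d
step 10: stack=$ U U  input=$  — expand U → ε
step 11: stack=$ U  input=$  — expand U → ε
Accept reached after 11 steps.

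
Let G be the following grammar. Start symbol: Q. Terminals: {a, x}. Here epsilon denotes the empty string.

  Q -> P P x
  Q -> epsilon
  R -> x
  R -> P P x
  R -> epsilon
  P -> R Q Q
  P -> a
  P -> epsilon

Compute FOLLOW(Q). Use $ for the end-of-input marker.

FIRST(Q): from Q->P P x we get {a, x}; from Q->epsilon we get {epsilon}. So FIRST(Q) = {epsilon, a, x}.
FIRST(R): from R->x we get {x}; from R->P P x we get {a, x}; from R->epsilon we get {epsilon}. So FIRST(R) = {epsilon, a, x}.
FIRST(P): from P->R Q Q we get {epsilon, a, x}; from P->a we get {a}; from P->epsilon we get {epsilon}. So FIRST(P) = {epsilon, a, x}.
FOLLOW(Q) includes $ since Q is the start symbol.
FOLLOW(P): in Q->P P x (occurrence 1), P is followed by P x with FIRST {a, x}; in Q->P P x (occurrence 2), P is followed by x with FIRST {x}; in R->P P x (occurrence 1), P is followed by P x with FIRST {a, x}; in R->P P x (occurrence 2), P is followed by x with FIRST {x}. Thus FOLLOW(P) = {a, x}.
FOLLOW(Q): in P->R Q Q (occurrence 1), Q is followed by Q with FIRST {epsilon, a, x}; in P->R Q Q (occurrence 1), the suffix after Q is nullable, so FOLLOW(Q) ⊇ FOLLOW(P) = {a, x}; in P->R Q Q (occurrence 2), the suffix after Q is empty, so FOLLOW(Q) ⊇ FOLLOW(P) = {a, x}. Thus FOLLOW(Q) = {$, a, x}.
FOLLOW(R): in P->R Q Q, R is followed by Q Q with FIRST {epsilon, a, x}; in P->R Q Q, the suffix after R is nullable, so FOLLOW(R) ⊇ FOLLOW(P) = {a, x}. Thus FOLLOW(R) = {a, x}.

{$, a, x}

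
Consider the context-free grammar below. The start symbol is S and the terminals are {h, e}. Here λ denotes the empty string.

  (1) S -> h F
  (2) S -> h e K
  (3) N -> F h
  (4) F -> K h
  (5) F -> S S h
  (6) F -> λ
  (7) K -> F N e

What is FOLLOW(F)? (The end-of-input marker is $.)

{$, h}

FIRST(S) = {h}
FIRST(N) = {h}  (via F h)
FIRST(F) = {λ, h}  (via K h, S S h)
FIRST(K) = {h}  (via F N e)
FOLLOW(S) includes $ since S is the start symbol.
FOLLOW(S): in F->S S h (occurrence 1), S is followed by S h with FIRST {h}; in F->S S h (occurrence 2), S is followed by h with FIRST {h}. Thus FOLLOW(S) = {$, h}.
FOLLOW(N): in K->F N e, N is followed by e with FIRST {e}. Thus FOLLOW(N) = {e}.
FOLLOW(F): in S->h F, the suffix after F is empty, so FOLLOW(F) ⊇ FOLLOW(S) = {$, h}; in N->F h, F is followed by h with FIRST {h}; in K->F N e, F is followed by N e with FIRST {h}. Thus FOLLOW(F) = {$, h}.
FOLLOW(K): in S->h e K, the suffix after K is empty, so FOLLOW(K) ⊇ FOLLOW(S) = {$, h}; in F->K h, K is followed by h with FIRST {h}. Thus FOLLOW(K) = {$, h}.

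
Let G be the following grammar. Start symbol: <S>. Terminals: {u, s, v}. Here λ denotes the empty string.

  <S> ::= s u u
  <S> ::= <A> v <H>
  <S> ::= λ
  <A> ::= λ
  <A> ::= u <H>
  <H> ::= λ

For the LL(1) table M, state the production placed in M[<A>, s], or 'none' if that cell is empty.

none

FIRST(<A>) = {λ, u}
FIRST(<H>) = {λ}
FIRST(<S>) = {λ, s, u, v}  (via <A> v <H>)
FOLLOW(<S>) includes $ since <S> is the start symbol.
FOLLOW(<A>): in <S>::=<A> v <H>, <A> is followed by v <H> with FIRST {v}. Thus FOLLOW(<A>) = {v}.
For <A> ::= λ: FIRST(λ) = {λ}, so it goes in M[<A>, t] for t ∈ {}; since λ ∈ FIRST, also for every t ∈ FOLLOW(<A>) = {v}.
For <A> ::= u <H>: FIRST(u <H>) = {u}, so it goes in M[<A>, t] for t ∈ {u}.
None of these place a production in M[<A>, s].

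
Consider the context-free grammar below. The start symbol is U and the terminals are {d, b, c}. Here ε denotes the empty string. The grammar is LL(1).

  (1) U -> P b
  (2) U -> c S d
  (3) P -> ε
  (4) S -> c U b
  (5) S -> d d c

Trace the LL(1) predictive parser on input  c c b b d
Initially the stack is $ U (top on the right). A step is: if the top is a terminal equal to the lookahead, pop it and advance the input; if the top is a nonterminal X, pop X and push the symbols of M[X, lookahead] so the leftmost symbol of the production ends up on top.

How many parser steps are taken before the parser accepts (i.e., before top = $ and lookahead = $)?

     Stack      Input        Action
  1  $ U        c c b b d $  expand U -> c S d
  2  $ d S c    c c b b d $  match c
  3  $ d S      c b b d $    expand S -> c U b
  4  $ d b U c  c b b d $    match c
  5  $ d b U    b b d $      expand U -> P b
  6  $ d b b P  b b d $      expand P -> ε
  7  $ d b b    b b d $      match b
  8  $ d b      b d $        match b
  9  $ d        d $          match d
Accept reached after 9 steps.

9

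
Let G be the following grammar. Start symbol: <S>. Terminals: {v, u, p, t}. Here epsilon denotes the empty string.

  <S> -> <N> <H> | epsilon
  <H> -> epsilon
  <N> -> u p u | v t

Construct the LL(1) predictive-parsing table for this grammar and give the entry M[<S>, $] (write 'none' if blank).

<S> -> epsilon

FIRST(<H>): from <H>->epsilon we get {epsilon}. So FIRST(<H>) = {epsilon}.
FIRST(<N>): from <N>->u p u we get {u}; from <N>->v t we get {v}. So FIRST(<N>) = {u, v}.
FIRST(<S>): from <S>-><N> <H> we get {u, v}; from <S>->epsilon we get {epsilon}. So FIRST(<S>) = {epsilon, u, v}.
FOLLOW(<S>) includes $ since <S> is the start symbol.
FOLLOW(<S>): <S> appears on no right-hand side. Thus FOLLOW(<S>) = {$}.
For <S> -> <N> <H>: FIRST(<N> <H>) = {u, v}, so it goes in M[<S>, t] for t ∈ {u, v}.
For <S> -> epsilon: FIRST(epsilon) = {epsilon}, so it goes in M[<S>, t] for t ∈ {}; since epsilon ∈ FIRST, also for every t ∈ FOLLOW(<S>) = {$}.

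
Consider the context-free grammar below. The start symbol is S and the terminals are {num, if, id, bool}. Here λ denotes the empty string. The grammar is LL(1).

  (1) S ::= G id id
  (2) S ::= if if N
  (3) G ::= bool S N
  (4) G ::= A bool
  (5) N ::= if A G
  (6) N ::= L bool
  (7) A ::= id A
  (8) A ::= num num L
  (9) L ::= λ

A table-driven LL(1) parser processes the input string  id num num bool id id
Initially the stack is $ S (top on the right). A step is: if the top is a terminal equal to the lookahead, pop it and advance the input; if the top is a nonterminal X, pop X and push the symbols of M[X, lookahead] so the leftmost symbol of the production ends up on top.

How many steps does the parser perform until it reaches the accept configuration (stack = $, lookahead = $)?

      Stack                   Input                    Action
   1  $ S                     id num num bool id id $  expand S ::= G id id
   2  $ id id G               id num num bool id id $  expand G ::= A bool
   3  $ id id bool A          id num num bool id id $  expand A ::= id A
   4  $ id id bool A id       id num num bool id id $  match id
   5  $ id id bool A          num num bool id id $     expand A ::= num num L
   6  $ id id bool L num num  num num bool id id $     match num
   7  $ id id bool L num      num bool id id $         match num
   8  $ id id bool L          bool id id $             expand L ::= λ
   9  $ id id bool            bool id id $             match bool
  10  $ id id                 id id $                  match id
  11  $ id                    id $                     match id
Accept reached after 11 steps.

11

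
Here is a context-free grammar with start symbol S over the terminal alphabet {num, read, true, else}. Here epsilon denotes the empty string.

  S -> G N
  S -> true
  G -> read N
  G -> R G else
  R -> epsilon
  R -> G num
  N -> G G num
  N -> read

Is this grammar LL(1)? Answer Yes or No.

No

FIRST(S) = {read, true}
FIRST(G) = {read}
FIRST(R) = {epsilon, read}
FIRST(N) = {read}
FOLLOW(S) = {$}
FOLLOW(G) = {else, num, read}
FOLLOW(R) = {read}
FOLLOW(N) = {$, else, num, read}
Cell M[G, read] receives both G -> read N and G -> R G else — the grammar is not LL(1).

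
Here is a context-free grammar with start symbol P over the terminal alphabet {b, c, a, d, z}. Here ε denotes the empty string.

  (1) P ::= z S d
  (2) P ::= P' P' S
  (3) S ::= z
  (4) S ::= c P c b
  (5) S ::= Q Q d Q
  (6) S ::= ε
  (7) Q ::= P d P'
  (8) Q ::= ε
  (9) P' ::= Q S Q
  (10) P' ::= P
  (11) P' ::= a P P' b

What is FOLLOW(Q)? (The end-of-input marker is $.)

{$, a, b, c, d, z}

FIRST(P) = {ε, a, c, d, z}  (via P' P' S)
FIRST(Q) = {ε, a, c, d, z}  (via P d P')
FIRST(S) = {ε, a, c, d, z}  (via Q Q d Q)
FIRST(P') = {ε, a, c, d, z}  (via Q S Q, P)
FOLLOW(P) includes $ since P is the start symbol.
FOLLOW(P): in S::=c P c b, P is followed by c b with FIRST {c}; in Q::=P d P', P is followed by d P' with FIRST {d}; in P'::=P, the suffix after P is empty, so FOLLOW(P) ⊇ FOLLOW(P') = {$, a, b, c, d, z}; in P'::=a P P' b, P is followed by P' b with FIRST {a, b, c, d, z}. Thus FOLLOW(P) = {$, a, b, c, d, z}.
FOLLOW(S): in P::=z S d, S is followed by d with FIRST {d}; in P::=P' P' S, the suffix after S is empty, so FOLLOW(S) ⊇ FOLLOW(P) = {$, a, b, c, d, z}; in P'::=Q S Q, S is followed by Q with FIRST {ε, a, c, d, z}; in P'::=Q S Q, the suffix after S is nullable, so FOLLOW(S) ⊇ FOLLOW(P') = {$, a, b, c, d, z}. Thus FOLLOW(S) = {$, a, b, c, d, z}.
FOLLOW(Q): in S::=Q Q d Q (occurrence 1), Q is followed by Q d Q with FIRST {a, c, d, z}; in S::=Q Q d Q (occurrence 2), Q is followed by d Q with FIRST {d}; in S::=Q Q d Q (occurrence 3), the suffix after Q is empty, so FOLLOW(Q) ⊇ FOLLOW(S) = {$, a, b, c, d, z}; in P'::=Q S Q (occurrence 1), Q is followed by S Q with FIRST {ε, a, c, d, z}; in P'::=Q S Q (occurrence 1), the suffix after Q is nullable, so FOLLOW(Q) ⊇ FOLLOW(P') = {$, a, b, c, d, z}; in P'::=Q S Q (occurrence 2), the suffix after Q is empty, so FOLLOW(Q) ⊇ FOLLOW(P') = {$, a, b, c, d, z}. Thus FOLLOW(Q) = {$, a, b, c, d, z}.
FOLLOW(P'): in P::=P' P' S (occurrence 1), P' is followed by P' S with FIRST {ε, a, c, d, z}; in P::=P' P' S (occurrence 1), the suffix after P' is nullable, so FOLLOW(P') ⊇ FOLLOW(P) = {$, a, b, c, d, z}; in P::=P' P' S (occurrence 2), P' is followed by S with FIRST {ε, a, c, d, z}; in P::=P' P' S (occurrence 2), the suffix after P' is nullable, so FOLLOW(P') ⊇ FOLLOW(P) = {$, a, b, c, d, z}; in Q::=P d P', the suffix after P' is empty, so FOLLOW(P') ⊇ FOLLOW(Q) = {$, a, b, c, d, z}; in P'::=a P P' b, P' is followed by b with FIRST {b}. Thus FOLLOW(P') = {$, a, b, c, d, z}.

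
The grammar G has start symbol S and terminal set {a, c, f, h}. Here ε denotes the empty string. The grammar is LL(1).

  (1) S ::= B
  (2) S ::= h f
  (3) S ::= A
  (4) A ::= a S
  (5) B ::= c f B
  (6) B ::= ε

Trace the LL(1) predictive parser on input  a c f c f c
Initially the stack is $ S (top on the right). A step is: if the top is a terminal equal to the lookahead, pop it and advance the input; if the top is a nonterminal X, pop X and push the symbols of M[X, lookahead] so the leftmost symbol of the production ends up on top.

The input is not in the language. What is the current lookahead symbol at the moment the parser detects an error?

      Stack    Input          Action
   1  $ S      a c f c f c $  expand S ::= A
   2  $ A      a c f c f c $  expand A ::= a S
   3  $ S a    a c f c f c $  match a
   4  $ S      c f c f c $    expand S ::= B
   5  $ B      c f c f c $    expand B ::= c f B
   6  $ B f c  c f c f c $    match c
   7  $ B f    f c f c $      match f
   8  $ B      c f c $        expand B ::= c f B
   9  $ B f c  c f c $        match c
  10  $ B f    f c $          match f
  11  $ B      c $            expand B ::= c f B
  12  $ B f c  c $            match c
  13  $ B f    $              error: top is terminal f but lookahead is $

$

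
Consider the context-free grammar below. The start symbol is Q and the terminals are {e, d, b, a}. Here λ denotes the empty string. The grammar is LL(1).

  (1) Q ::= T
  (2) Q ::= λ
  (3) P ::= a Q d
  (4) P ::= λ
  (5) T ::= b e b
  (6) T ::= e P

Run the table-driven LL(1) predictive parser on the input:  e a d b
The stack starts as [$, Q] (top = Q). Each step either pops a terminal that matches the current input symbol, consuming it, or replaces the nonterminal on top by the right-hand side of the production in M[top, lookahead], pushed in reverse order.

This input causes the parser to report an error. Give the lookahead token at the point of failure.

step 1: stack=$ Q  input=e a d b $  — expand Q ::= T
step 2: stack=$ T  input=e a d b $  — expand T ::= e P
step 3: stack=$ P e  input=e a d b $  — match e
step 4: stack=$ P  input=a d b $  — expand P ::= a Q d
step 5: stack=$ d Q a  input=a d b $  — match a
step 6: stack=$ d Q  input=d b $  — expand Q ::= λ
step 7: stack=$ d  input=d b $  — match d
step 8: stack=$  input=b $  — error: stack empty but input remains

b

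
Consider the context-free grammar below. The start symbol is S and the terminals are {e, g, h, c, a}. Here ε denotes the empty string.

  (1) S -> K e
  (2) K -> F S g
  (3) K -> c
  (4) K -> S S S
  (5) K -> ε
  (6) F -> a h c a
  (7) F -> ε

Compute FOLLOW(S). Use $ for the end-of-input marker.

{$, a, c, e, g}

FIRST(F) = {ε, a}
FIRST(S) = {a, c, e}  (via K e)
FIRST(K) = {ε, a, c, e}  (via F S g, S S S)
FOLLOW(S) includes $ since S is the start symbol.
FOLLOW(K): in S->K e, K is followed by e with FIRST {e}. Thus FOLLOW(K) = {e}.
FOLLOW(S): in K->F S g, S is followed by g with FIRST {g}; in K->S S S (occurrence 1), S is followed by S S with FIRST {a, c, e}; in K->S S S (occurrence 2), S is followed by S with FIRST {a, c, e}; in K->S S S (occurrence 3), the suffix after S is empty, so FOLLOW(S) ⊇ FOLLOW(K) = {e}. Thus FOLLOW(S) = {$, a, c, e, g}.
FOLLOW(F): in K->F S g, F is followed by S g with FIRST {a, c, e}. Thus FOLLOW(F) = {a, c, e}.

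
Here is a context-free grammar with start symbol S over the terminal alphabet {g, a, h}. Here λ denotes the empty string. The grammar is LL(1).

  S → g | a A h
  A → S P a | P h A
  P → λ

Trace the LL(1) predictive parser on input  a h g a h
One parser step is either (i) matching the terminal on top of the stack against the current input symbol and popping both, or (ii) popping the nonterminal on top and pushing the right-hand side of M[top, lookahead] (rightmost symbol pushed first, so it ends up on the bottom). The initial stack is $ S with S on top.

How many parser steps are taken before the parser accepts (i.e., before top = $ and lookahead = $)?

      Stack      Input        Action
   1  $ S        a h g a h $  expand S → a A h
   2  $ h A a    a h g a h $  match a
   3  $ h A      h g a h $    expand A → P h A
   4  $ h A h P  h g a h $    expand P → λ
   5  $ h A h    h g a h $    match h
   6  $ h A      g a h $      expand A → S P a
   7  $ h a P S  g a h $      expand S → g
   8  $ h a P g  g a h $      match g
   9  $ h a P    a h $        expand P → λ
  10  $ h a      a h $        match a
  11  $ h        h $          match h
Accept reached after 11 steps.

11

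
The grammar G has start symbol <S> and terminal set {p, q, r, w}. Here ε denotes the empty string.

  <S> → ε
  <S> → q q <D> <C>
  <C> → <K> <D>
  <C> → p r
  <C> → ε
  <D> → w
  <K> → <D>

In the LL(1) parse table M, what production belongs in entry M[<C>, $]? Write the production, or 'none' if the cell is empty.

FIRST(<S>) = {ε, q}
FIRST(<D>) = {w}
FIRST(<K>) = {w}  (via <D>)
FIRST(<C>) = {ε, p, w}  (via <K> <D>)
FOLLOW(<S>) includes $ since <S> is the start symbol.
FOLLOW(<S>): <S> appears on no right-hand side. Thus FOLLOW(<S>) = {$}.
FOLLOW(<C>): in <S>→q q <D> <C>, the suffix after <C> is empty, so FOLLOW(<C>) ⊇ FOLLOW(<S>) = {$}. Thus FOLLOW(<C>) = {$}.
For <C> → <K> <D>: FIRST(<K> <D>) = {w}, so it goes in M[<C>, t] for t ∈ {w}.
For <C> → p r: FIRST(p r) = {p}, so it goes in M[<C>, t] for t ∈ {p}.
For <C> → ε: FIRST(ε) = {ε}, so it goes in M[<C>, t] for t ∈ {}; since ε ∈ FIRST, also for every t ∈ FOLLOW(<C>) = {$}.

<C> → ε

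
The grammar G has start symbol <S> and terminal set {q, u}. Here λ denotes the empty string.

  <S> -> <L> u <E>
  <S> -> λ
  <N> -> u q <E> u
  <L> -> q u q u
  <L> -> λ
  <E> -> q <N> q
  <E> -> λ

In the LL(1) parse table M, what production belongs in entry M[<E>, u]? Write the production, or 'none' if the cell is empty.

FIRST(<N>) = {u}
FIRST(<L>) = {λ, q}
FIRST(<E>) = {λ, q}
FIRST(<S>) = {λ, q, u}  (via <L> u <E>)
FOLLOW(<S>) includes $ since <S> is the start symbol.
FOLLOW(<S>): <S> appears on no right-hand side. Thus FOLLOW(<S>) = {$}.
FOLLOW(<E>): in <S>-><L> u <E>, the suffix after <E> is empty, so FOLLOW(<E>) ⊇ FOLLOW(<S>) = {$}; in <N>->u q <E> u, <E> is followed by u with FIRST {u}. Thus FOLLOW(<E>) = {$, u}.
For <E> -> q <N> q: FIRST(q <N> q) = {q}, so it goes in M[<E>, t] for t ∈ {q}.
For <E> -> λ: FIRST(λ) = {λ}, so it goes in M[<E>, t] for t ∈ {}; since λ ∈ FIRST, also for every t ∈ FOLLOW(<E>) = {$, u}.

<E> -> λ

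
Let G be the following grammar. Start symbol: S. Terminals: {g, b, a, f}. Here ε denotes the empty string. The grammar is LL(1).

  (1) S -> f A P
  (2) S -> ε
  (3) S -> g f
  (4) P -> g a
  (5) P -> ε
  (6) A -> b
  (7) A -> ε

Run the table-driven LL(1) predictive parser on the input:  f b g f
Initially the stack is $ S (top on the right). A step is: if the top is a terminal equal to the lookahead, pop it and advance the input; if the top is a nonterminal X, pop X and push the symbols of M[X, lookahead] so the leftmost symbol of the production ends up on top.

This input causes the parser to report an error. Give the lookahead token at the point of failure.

     Stack    Input      Action
  1  $ S      f b g f $  expand S -> f A P
  2  $ P A f  f b g f $  match f
  3  $ P A    b g f $    expand A -> b
  4  $ P b    b g f $    match b
  5  $ P      g f $      expand P -> g a
  6  $ a g    g f $      match g
  7  $ a      f $        error: top is terminal a but lookahead is f

f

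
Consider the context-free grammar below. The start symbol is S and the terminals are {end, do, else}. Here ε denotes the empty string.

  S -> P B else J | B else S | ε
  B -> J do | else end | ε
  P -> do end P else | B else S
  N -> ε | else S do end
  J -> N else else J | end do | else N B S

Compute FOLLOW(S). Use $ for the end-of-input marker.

{$, do, else, end}

FIRST(N): from N->ε we get {ε}; from N->else S do end we get {else}. So FIRST(N) = {ε, else}.
FIRST(J): from J->N else else J we get {else}; from J->end do we get {end}; from J->else N B S we get {else}. So FIRST(J) = {else, end}.
FIRST(B): from B->J do we get {else, end}; from B->else end we get {else}; from B->ε we get {ε}. So FIRST(B) = {ε, else, end}.
FIRST(P): from P->do end P else we get {do}; from P->B else S we get {else, end}. So FIRST(P) = {do, else, end}.
FIRST(S): from S->P B else J we get {do, else, end}; from S->B else S we get {else, end}; from S->ε we get {ε}. So FIRST(S) = {ε, do, else, end}.
FOLLOW(S) includes $ since S is the start symbol.
FOLLOW(P): in S->P B else J, P is followed by B else J with FIRST {else, end}; in P->do end P else, P is followed by else with FIRST {else}. Thus FOLLOW(P) = {else, end}.
FOLLOW(S): in S->B else S, the suffix after S is empty (adds nothing new); in P->B else S, the suffix after S is empty, so FOLLOW(S) ⊇ FOLLOW(P) = {else, end}; in N->else S do end, S is followed by do end with FIRST {do}; in J->else N B S, the suffix after S is empty, so FOLLOW(S) ⊇ FOLLOW(J) = {$, do, else, end}. Thus FOLLOW(S) = {$, do, else, end}.
FOLLOW(J): in S->P B else J, the suffix after J is empty, so FOLLOW(J) ⊇ FOLLOW(S) = {$, do, else, end}; in B->J do, J is followed by do with FIRST {do}; in J->N else else J, the suffix after J is empty (adds nothing new). Thus FOLLOW(J) = {$, do, else, end}.
FOLLOW(B): in S->P B else J, B is followed by else J with FIRST {else}; in S->B else S, B is followed by else S with FIRST {else}; in P->B else S, B is followed by else S with FIRST {else}; in J->else N B S, B is followed by S with FIRST {ε, do, else, end}; in J->else N B S, the suffix after B is nullable, so FOLLOW(B) ⊇ FOLLOW(J) = {$, do, else, end}. Thus FOLLOW(B) = {$, do, else, end}.
FOLLOW(N): in J->N else else J, N is followed by else else J with FIRST {else}; in J->else N B S, N is followed by B S with FIRST {ε, do, else, end}; in J->else N B S, the suffix after N is nullable, so FOLLOW(N) ⊇ FOLLOW(J) = {$, do, else, end}. Thus FOLLOW(N) = {$, do, else, end}.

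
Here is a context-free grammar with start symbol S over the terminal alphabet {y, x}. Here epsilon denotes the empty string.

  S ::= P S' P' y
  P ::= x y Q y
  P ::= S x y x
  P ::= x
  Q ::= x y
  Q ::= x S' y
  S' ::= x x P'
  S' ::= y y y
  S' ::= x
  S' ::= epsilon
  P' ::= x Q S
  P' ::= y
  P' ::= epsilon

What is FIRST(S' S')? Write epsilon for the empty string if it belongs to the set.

FIRST(Q) = {x}
FIRST(S') = {epsilon, x, y}
FIRST(P') = {epsilon, x, y}
FIRST(S) = {x}  (via P S' P' y)
FIRST(P) = {x}  (via S x y x)
FIRST(S' S'): take FIRST of each symbol in turn, carrying on past any symbol whose FIRST contains epsilon; result {epsilon, x, y}.

{epsilon, x, y}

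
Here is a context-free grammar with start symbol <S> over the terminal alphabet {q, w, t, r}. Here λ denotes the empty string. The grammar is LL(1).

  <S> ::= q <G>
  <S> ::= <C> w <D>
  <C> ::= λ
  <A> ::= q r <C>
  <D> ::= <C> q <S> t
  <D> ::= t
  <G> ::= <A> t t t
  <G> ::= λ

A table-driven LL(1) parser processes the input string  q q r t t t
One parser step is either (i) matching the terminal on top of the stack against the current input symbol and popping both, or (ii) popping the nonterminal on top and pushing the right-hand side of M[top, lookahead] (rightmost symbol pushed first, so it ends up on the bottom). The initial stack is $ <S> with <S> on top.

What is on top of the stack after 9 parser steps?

step 1: stack=$ <S>  input=q q r t t t $  — expand <S> ::= q <G>
step 2: stack=$ <G> q  input=q q r t t t $  — match q
step 3: stack=$ <G>  input=q r t t t $  — expand <G> ::= <A> t t t
step 4: stack=$ t t t <A>  input=q r t t t $  — expand <A> ::= q r <C>
step 5: stack=$ t t t <C> r q  input=q r t t t $  — match q
step 6: stack=$ t t t <C> r  input=r t t t $  — match r
step 7: stack=$ t t t <C>  input=t t t $  — expand <C> ::= λ
step 8: stack=$ t t t  input=t t t $  — match t
step 9: stack=$ t t  input=t t $  — match t
Stack after step 9: $ t (top = t).

t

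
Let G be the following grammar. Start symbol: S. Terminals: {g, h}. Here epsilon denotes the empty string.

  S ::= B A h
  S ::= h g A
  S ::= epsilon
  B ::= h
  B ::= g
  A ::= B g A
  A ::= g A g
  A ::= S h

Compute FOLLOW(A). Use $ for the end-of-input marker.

FIRST(B) = {g, h}
FIRST(S) = {epsilon, g, h}  (via B A h)
FIRST(A) = {g, h}  (via B g A, S h)
FOLLOW(S) includes $ since S is the start symbol.
FOLLOW(S): in A::=S h, S is followed by h with FIRST {h}. Thus FOLLOW(S) = {$, h}.
FOLLOW(B): in S::=B A h, B is followed by A h with FIRST {g, h}; in A::=B g A, B is followed by g A with FIRST {g}. Thus FOLLOW(B) = {g, h}.
FOLLOW(A): in S::=B A h, A is followed by h with FIRST {h}; in S::=h g A, the suffix after A is empty, so FOLLOW(A) ⊇ FOLLOW(S) = {$, h}; in A::=B g A, the suffix after A is empty (adds nothing new); in A::=g A g, A is followed by g with FIRST {g}. Thus FOLLOW(A) = {$, g, h}.

{$, g, h}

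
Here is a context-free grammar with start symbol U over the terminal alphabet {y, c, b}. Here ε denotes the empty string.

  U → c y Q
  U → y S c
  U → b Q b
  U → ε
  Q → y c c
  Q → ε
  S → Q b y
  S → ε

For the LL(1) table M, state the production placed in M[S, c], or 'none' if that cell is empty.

S → ε

FIRST(U): from U→c y Q we get {c}; from U→y S c we get {y}; from U→b Q b we get {b}; from U→ε we get {ε}. So FIRST(U) = {ε, b, c, y}.
FIRST(Q): from Q→y c c we get {y}; from Q→ε we get {ε}. So FIRST(Q) = {ε, y}.
FIRST(S): from S→Q b y we get {b, y}; from S→ε we get {ε}. So FIRST(S) = {ε, b, y}.
FOLLOW(U) includes $ since U is the start symbol.
FOLLOW(S): in U→y S c, S is followed by c with FIRST {c}. Thus FOLLOW(S) = {c}.
For S → Q b y: FIRST(Q b y) = {b, y}, so it goes in M[S, t] for t ∈ {b, y}.
For S → ε: FIRST(ε) = {ε}, so it goes in M[S, t] for t ∈ {}; since ε ∈ FIRST, also for every t ∈ FOLLOW(S) = {c}.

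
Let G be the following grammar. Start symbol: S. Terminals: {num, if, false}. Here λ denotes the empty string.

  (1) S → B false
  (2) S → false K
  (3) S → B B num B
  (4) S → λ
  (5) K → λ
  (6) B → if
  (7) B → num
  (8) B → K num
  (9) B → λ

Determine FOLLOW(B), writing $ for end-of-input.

FIRST(K) = {λ}
FIRST(B) = {λ, if, num}  (via K num)
FIRST(S) = {λ, false, if, num}  (via B false, B B num B)
FOLLOW(S) includes $ since S is the start symbol.
FOLLOW(S): S appears on no right-hand side. Thus FOLLOW(S) = {$}.
FOLLOW(K): in S→false K, the suffix after K is empty, so FOLLOW(K) ⊇ FOLLOW(S) = {$}; in B→K num, K is followed by num with FIRST {num}. Thus FOLLOW(K) = {$, num}.
FOLLOW(B): in S→B false, B is followed by false with FIRST {false}; in S→B B num B (occurrence 1), B is followed by B num B with FIRST {if, num}; in S→B B num B (occurrence 2), B is followed by num B with FIRST {num}; in S→B B num B (occurrence 3), the suffix after B is empty, so FOLLOW(B) ⊇ FOLLOW(S) = {$}. Thus FOLLOW(B) = {$, false, if, num}.

{$, false, if, num}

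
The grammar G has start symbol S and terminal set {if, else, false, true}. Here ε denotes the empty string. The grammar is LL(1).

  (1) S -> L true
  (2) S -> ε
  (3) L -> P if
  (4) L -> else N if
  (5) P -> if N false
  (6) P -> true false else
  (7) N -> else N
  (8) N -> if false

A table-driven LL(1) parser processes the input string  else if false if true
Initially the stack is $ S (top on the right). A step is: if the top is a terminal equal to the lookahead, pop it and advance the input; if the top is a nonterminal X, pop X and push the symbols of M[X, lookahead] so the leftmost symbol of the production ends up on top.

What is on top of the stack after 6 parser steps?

if

     Stack               Input                    Action
  1  $ S                 else if false if true $  expand S -> L true
  2  $ true L            else if false if true $  expand L -> else N if
  3  $ true if N else    else if false if true $  match else
  4  $ true if N         if false if true $       expand N -> if false
  5  $ true if false if  if false if true $       match if
  6  $ true if false     false if true $          match false
Stack after step 6: $ true if (top = if).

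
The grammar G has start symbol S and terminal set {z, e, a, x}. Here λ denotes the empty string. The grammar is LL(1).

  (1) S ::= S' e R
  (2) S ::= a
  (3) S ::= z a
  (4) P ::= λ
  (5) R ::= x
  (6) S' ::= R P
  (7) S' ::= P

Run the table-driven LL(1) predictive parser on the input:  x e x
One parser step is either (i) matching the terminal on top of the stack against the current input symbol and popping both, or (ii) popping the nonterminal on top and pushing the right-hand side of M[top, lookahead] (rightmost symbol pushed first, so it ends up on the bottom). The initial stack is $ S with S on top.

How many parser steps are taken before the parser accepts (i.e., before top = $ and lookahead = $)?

8

     Stack      Input    Action
  1  $ S        x e x $  expand S ::= S' e R
  2  $ R e S'   x e x $  expand S' ::= R P
  3  $ R e P R  x e x $  expand R ::= x
  4  $ R e P x  x e x $  match x
  5  $ R e P    e x $    expand P ::= λ
  6  $ R e      e x $    match e
  7  $ R        x $      expand R ::= x
  8  $ x        x $      match x
Accept reached after 8 steps.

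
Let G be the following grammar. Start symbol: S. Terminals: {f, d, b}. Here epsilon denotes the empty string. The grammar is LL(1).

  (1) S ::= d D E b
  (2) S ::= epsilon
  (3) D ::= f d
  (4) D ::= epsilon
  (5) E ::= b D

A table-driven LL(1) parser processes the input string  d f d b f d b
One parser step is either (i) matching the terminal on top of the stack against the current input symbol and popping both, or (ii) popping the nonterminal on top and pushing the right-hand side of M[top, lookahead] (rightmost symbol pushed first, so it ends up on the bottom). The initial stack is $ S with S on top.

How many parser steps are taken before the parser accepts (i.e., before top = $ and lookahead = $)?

11

step 1: stack=$ S  input=d f d b f d b $  — expand S ::= d D E b
step 2: stack=$ b E D d  input=d f d b f d b $  — match d
step 3: stack=$ b E D  input=f d b f d b $  — expand D ::= f d
step 4: stack=$ b E d f  input=f d b f d b $  — match f
step 5: stack=$ b E d  input=d b f d b $  — match d
step 6: stack=$ b E  input=b f d b $  — expand E ::= b D
step 7: stack=$ b D b  input=b f d b $  — match b
step 8: stack=$ b D  input=f d b $  — expand D ::= f d
step 9: stack=$ b d f  input=f d b $  — match f
step 10: stack=$ b d  input=d b $  — match d
step 11: stack=$ b  input=b $  — match b
Accept reached after 11 steps.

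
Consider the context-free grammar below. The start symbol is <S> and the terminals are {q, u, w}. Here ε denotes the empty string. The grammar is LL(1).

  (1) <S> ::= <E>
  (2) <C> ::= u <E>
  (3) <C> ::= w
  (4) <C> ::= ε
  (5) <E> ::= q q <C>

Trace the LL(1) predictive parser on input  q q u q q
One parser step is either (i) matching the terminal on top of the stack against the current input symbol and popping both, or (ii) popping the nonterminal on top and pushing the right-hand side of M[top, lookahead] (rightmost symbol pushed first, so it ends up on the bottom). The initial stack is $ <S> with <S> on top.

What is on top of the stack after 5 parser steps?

u

step 1: stack=$ <S>  input=q q u q q $  — expand <S> ::= <E>
step 2: stack=$ <E>  input=q q u q q $  — expand <E> ::= q q <C>
step 3: stack=$ <C> q q  input=q q u q q $  — match q
step 4: stack=$ <C> q  input=q u q q $  — match q
step 5: stack=$ <C>  input=u q q $  — expand <C> ::= u <E>
Stack after step 5: $ <E> u (top = u).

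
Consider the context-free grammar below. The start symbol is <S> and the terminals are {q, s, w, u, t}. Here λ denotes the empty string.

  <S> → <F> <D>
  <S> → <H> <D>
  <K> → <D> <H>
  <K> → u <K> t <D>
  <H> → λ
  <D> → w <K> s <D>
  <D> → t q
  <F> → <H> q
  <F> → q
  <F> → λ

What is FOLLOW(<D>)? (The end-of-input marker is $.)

FIRST(<H>): from <H>→λ we get {λ}. So FIRST(<H>) = {λ}.
FIRST(<D>): from <D>→w <K> s <D> we get {w}; from <D>→t q we get {t}. So FIRST(<D>) = {t, w}.
FIRST(<K>): from <K>→<D> <H> we get {t, w}; from <K>→u <K> t <D> we get {u}. So FIRST(<K>) = {t, u, w}.
FIRST(<F>): from <F>→<H> q we get {q}; from <F>→q we get {q}; from <F>→λ we get {λ}. So FIRST(<F>) = {λ, q}.
FIRST(<S>): from <S>→<F> <D> we get {q, t, w}; from <S>→<H> <D> we get {t, w}. So FIRST(<S>) = {q, t, w}.
FOLLOW(<S>) includes $ since <S> is the start symbol.
FOLLOW(<S>): <S> appears on no right-hand side. Thus FOLLOW(<S>) = {$}.
FOLLOW(<K>): in <K>→u <K> t <D>, <K> is followed by t <D> with FIRST {t}; in <D>→w <K> s <D>, <K> is followed by s <D> with FIRST {s}. Thus FOLLOW(<K>) = {s, t}.
FOLLOW(<H>): in <S>→<H> <D>, <H> is followed by <D> with FIRST {t, w}; in <K>→<D> <H>, the suffix after <H> is empty, so FOLLOW(<H>) ⊇ FOLLOW(<K>) = {s, t}; in <F>→<H> q, <H> is followed by q with FIRST {q}. Thus FOLLOW(<H>) = {q, s, t, w}.
FOLLOW(<D>): in <S>→<F> <D>, the suffix after <D> is empty, so FOLLOW(<D>) ⊇ FOLLOW(<S>) = {$}; in <S>→<H> <D>, the suffix after <D> is empty, so FOLLOW(<D>) ⊇ FOLLOW(<S>) = {$}; in <K>→<D> <H>, <D> is followed by <H> with FIRST {λ}; in <K>→<D> <H>, the suffix after <D> is nullable, so FOLLOW(<D>) ⊇ FOLLOW(<K>) = {s, t}; in <K>→u <K> t <D>, the suffix after <D> is empty, so FOLLOW(<D>) ⊇ FOLLOW(<K>) = {s, t}; in <D>→w <K> s <D>, the suffix after <D> is empty (adds nothing new). Thus FOLLOW(<D>) = {$, s, t}.
FOLLOW(<F>): in <S>→<F> <D>, <F> is followed by <D> with FIRST {t, w}. Thus FOLLOW(<F>) = {t, w}.

{$, s, t}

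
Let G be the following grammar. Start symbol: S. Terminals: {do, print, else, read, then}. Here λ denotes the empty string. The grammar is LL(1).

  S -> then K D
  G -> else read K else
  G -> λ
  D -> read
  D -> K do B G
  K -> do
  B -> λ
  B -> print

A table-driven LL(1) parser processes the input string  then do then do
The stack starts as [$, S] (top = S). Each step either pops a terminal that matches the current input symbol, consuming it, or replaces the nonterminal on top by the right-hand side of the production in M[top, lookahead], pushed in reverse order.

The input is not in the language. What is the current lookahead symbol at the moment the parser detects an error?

     Stack       Input              Action
  1  $ S         then do then do $  expand S -> then K D
  2  $ D K then  then do then do $  match then
  3  $ D K       do then do $       expand K -> do
  4  $ D do      do then do $       match do
  5  $ D         then do $          error: M[D, then] is empty

then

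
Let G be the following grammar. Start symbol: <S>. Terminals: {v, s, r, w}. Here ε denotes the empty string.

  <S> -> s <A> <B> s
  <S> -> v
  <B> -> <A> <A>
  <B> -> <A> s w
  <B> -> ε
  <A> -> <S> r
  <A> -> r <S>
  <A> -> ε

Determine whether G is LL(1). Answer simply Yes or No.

No

FIRST(<S>) = {s, v}
FIRST(<B>) = {ε, r, s, v}
FIRST(<A>) = {ε, r, s, v}
FOLLOW(<S>) = {$, r, s, v}
FOLLOW(<B>) = {s}
FOLLOW(<A>) = {r, s, v}
Cell M[<A>, r] receives both <A> -> r <S> and <A> -> ε — the grammar is not LL(1).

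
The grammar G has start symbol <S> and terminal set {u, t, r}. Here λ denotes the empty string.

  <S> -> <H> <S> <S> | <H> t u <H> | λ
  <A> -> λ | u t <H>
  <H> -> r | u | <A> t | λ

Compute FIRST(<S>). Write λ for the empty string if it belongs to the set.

{λ, r, t, u}

FIRST(<A>) = {λ, u}
FIRST(<H>) = {λ, r, t, u}  (via <A> t)
FIRST(<S>) = {λ, r, t, u}  (via <H> <S> <S>, <H> t u <H>)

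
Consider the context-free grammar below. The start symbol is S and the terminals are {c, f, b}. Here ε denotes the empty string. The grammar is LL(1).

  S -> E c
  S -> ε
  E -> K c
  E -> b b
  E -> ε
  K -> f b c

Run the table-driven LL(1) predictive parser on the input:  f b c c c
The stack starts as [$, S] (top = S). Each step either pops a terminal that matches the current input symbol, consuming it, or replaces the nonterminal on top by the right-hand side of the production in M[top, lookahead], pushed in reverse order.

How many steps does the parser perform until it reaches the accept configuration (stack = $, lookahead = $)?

8

     Stack        Input        Action
  1  $ S          f b c c c $  expand S -> E c
  2  $ c E        f b c c c $  expand E -> K c
  3  $ c c K      f b c c c $  expand K -> f b c
  4  $ c c c b f  f b c c c $  match f
  5  $ c c c b    b c c c $    match b
  6  $ c c c      c c c $      match c
  7  $ c c        c c $        match c
  8  $ c          c $          match c
Accept reached after 8 steps.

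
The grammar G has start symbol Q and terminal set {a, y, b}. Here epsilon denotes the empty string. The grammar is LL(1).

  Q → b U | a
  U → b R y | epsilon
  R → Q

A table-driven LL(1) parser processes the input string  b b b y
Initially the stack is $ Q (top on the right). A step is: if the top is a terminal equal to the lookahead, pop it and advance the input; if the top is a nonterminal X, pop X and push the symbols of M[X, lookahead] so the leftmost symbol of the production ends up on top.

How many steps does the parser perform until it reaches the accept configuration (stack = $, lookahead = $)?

     Stack    Input      Action
  1  $ Q      b b b y $  expand Q → b U
  2  $ U b    b b b y $  match b
  3  $ U      b b y $    expand U → b R y
  4  $ y R b  b b y $    match b
  5  $ y R    b y $      expand R → Q
  6  $ y Q    b y $      expand Q → b U
  7  $ y U b  b y $      match b
  8  $ y U    y $        expand U → epsilon
  9  $ y      y $        match y
Accept reached after 9 steps.

9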